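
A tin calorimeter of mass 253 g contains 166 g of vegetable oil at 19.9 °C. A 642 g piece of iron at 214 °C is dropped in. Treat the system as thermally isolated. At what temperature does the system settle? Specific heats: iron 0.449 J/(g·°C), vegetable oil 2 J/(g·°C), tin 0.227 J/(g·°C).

T_f ≈ 102.5 °C

Energy conservation, ΣQ = 0:
642×0.449×(T − 214) + 166×2×(T − 19.9) + 253×0.227×(T − 19.9) = 0
(288.26 + 332 + 57.43) T = 288.26×214 + 332×19.9 + 57.43×19.9
T = 69437 / 677.69 = 102 °C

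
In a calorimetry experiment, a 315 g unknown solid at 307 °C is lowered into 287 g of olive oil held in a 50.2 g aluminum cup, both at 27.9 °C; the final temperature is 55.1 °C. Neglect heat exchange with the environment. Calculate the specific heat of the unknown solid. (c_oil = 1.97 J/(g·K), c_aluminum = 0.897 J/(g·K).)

c ≈ 0.209 J/(g·K)

Let T be the final temperature. ΣQ_i = 0:
315·c·(55.1 − 307) + 287·1.97·(55.1 − 27.9) + 50.2·0.897·(55.1 − 27.9) = 0
-79348 c = -16603
c = -16603/-79348 ≈ 0.2092 J/(g·K)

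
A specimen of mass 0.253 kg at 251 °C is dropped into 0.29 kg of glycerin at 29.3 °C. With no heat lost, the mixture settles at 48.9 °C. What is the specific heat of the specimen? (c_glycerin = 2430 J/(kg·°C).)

c ≈ 270 J/(kg·°C)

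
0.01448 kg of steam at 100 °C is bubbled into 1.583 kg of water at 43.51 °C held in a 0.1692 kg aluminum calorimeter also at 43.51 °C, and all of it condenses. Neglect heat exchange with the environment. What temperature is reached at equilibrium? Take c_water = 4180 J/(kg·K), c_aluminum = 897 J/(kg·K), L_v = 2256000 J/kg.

T_f ≈ 48.8 °C

Net heat exchanged in the isolated system is zero:
condense steam: −0.01448·2256000 = −32667; condensed water 100 °C→T: 60.53(T − 100); original water: 6616.9(T − 43.51); aluminum cup: 0.1692·897·(T − 43.51) = 151.77(T − 43.51)
6829.2 T = 32667 + 6052.6 + 294507 = 333226
T ≈ 48.79 °C — below 100 °C, confirming all the steam condensed.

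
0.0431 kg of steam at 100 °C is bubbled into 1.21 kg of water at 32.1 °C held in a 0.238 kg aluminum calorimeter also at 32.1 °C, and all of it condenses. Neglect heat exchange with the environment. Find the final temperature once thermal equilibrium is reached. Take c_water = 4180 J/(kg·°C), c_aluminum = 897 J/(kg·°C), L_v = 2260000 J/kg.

T_f ≈ 52.2 °C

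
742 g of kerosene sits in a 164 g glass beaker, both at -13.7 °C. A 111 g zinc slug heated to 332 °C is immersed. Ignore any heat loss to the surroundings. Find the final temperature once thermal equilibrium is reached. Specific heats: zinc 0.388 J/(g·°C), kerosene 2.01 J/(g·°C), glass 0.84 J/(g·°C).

Setting the total heat transfer to zero:
111×0.388×(T − 332) + 742×2.01×(T − (-13.7)) + 164×0.84×(T − (-13.7)) = 0
1672.2 T = -8021.2
T ≈ -4.80 °C

T_f ≈ -4.8 °C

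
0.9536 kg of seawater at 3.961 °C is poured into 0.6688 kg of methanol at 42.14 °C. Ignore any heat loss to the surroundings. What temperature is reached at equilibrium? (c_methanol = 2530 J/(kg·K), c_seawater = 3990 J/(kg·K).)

T_f ≈ 15.7 °C

Energy conservation, ΣQ = 0:
0.6688×2530×(T − 42.14) + 0.9536×3990×(T − 3.961) = 0
1692.1(T − 42.14) + 3804.9(T − 3.961) = 0
5496.9 T = 86375
T ≈ 15.71 °C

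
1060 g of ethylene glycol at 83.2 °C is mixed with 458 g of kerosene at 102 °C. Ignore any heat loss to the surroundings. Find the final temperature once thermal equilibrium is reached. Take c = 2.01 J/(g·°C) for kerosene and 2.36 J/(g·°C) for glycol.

T_f ≈ 88.3 °C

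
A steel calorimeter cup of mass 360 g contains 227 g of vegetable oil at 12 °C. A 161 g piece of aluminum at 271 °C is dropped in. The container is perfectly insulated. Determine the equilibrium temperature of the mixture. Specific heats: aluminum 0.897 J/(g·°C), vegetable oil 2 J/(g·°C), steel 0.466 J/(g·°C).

Heat gained plus heat lost sum to zero:
161*0.897*(T − 271) + 227*2*(T − 12) + 360*0.466*(T − 12) = 0
144.42(T − 271) + 454(T − 12) + 167.76(T − 12) = 0
766.18 T = 46598
T = 46598 / 766.18 = 60.8 °C

T_f ≈ 60.8 °C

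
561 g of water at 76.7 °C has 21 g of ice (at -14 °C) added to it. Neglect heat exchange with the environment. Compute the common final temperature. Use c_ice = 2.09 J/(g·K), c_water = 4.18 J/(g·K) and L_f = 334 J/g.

Let T be the final temperature. ΣQ_i = 0:
ice -14→0 °C: 21×2.09×14 = 614.46; fusion: m_ice L_f = 21×334 = 7014; meltwater 0→T: 21×4.18×T = 87.78 T; water cools: 561×4.18×(T − 76.7) = 2345(T − 76.7)
2432.8 T = 179860 − 7628.5 = 172232
T ≈ 70.80 °C. Since T > 0 °C, the all-ice-melts assumption holds.

T_f ≈ 70.8 °C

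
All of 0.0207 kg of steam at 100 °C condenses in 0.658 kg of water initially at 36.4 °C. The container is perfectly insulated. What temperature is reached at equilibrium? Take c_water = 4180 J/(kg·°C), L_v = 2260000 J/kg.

T_f ≈ 54.8 °C

Setting the total heat transfer to zero:
condense steam: −0.0207×2260000 = −46782; condensate cools 100→T: 0.0207×4180×(T − 100) = 86.53(T − 100); original water: 2750.4(T − 36.4)
2837 T = 46782 + 8652.6 + 100116 = 155551
T ≈ 54.83 °C, under the boiling point, so the assumption holds.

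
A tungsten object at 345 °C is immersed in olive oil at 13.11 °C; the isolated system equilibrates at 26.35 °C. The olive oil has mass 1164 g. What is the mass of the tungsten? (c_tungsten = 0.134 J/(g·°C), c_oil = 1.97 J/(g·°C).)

Conservation of energy gives ΣQ = 0:
m×0.134×(26.35 − 345) + 1164×1.97×(26.35 − 13.11) = 0
-42.7 m = -30360
m = -30360/-42.7 ≈ 711 g

m ≈ 711 g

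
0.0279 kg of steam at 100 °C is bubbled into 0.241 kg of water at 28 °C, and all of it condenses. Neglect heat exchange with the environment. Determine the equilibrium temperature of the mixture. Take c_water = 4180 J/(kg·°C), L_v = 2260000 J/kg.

Energy balance with sensible and latent terms:
condense steam: −0.0279·2260000 = −63054; condensed water 100 °C→T: 116.62(T − 100); original water: 1007.4(T − 28)
1124 T = 63054 + 11662 + 28207 = 102923
T ≈ 91.57 °C — below 100 °C, confirming all the steam condensed.

T_f ≈ 91.6 °C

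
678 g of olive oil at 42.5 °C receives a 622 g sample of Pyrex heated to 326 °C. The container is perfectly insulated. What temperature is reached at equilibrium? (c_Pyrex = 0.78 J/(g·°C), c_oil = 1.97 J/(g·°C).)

T_f ≈ 118.0 °C

Let T be the final temperature. ΣQ_i = 0:
622·0.78·(T − 326) + 678·1.97·(T − 42.5) = 0
1820.8 T = 214928
T ≈ 118.04 °C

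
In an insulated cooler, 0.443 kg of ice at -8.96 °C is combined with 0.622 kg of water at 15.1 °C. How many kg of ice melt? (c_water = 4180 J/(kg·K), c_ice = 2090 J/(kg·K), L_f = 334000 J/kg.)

m_melted ≈ 0.0927 kg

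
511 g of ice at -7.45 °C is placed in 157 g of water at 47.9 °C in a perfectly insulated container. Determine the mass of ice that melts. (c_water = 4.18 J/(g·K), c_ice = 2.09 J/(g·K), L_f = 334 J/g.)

m_melted ≈ 70.3 g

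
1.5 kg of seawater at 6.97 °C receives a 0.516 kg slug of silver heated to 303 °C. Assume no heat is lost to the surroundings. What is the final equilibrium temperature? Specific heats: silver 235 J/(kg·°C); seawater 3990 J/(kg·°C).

Heat gained plus heat lost sum to zero:
0.516·235·(T − 303) + 1.5·3990·(T − 6.97) = 0
6106.3 T = 78457
T = 78457/6106.3 ≈ 12.85 °C

T_f ≈ 12.8 °C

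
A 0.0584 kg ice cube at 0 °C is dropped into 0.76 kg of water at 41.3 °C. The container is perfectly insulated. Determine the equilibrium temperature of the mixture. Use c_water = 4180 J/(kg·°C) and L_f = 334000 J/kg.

Energy balance with sensible and latent terms:
melt ice: 0.0584×334000 = 19506; warm the meltwater: 244.11 T; water cools: 0.76×4180×(T − 41.3) = 3176.8(T − 41.3)
3420.9 T = 131202 − 19506 = 111696
T ≈ 32.65 °C. Since T > 0 °C, the all-ice-melts assumption holds.

T_f ≈ 32.7 °C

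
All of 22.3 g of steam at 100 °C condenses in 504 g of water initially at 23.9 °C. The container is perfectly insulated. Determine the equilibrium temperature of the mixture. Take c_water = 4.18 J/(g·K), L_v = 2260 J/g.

T_f ≈ 50.0 °C

Sum of m c ΔT and latent-heat terms is zero:
condense steam: −22.3·2260 = −50398; condensed water 100 °C→T: 93.21(T − 100); water warms: 504·4.18·(T − 23.9) = 2106.7(T − 23.9)
2199.9 T = 50398 + 9321.4 + 50351 = 110070
T ≈ 50.03 °C (< 100 °C, so full condensation is consistent).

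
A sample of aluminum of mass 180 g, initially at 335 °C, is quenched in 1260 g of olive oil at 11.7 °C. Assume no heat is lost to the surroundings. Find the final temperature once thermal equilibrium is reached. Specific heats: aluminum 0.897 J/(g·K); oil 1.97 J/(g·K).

T_f ≈ 31.4 °C

Heat gained plus heat lost sum to zero:
180×0.897×(T − 335) + 1260×1.97×(T − 11.7) = 0
2643.7 T = 83131
T = 83131/2643.7 ≈ 31.45 °C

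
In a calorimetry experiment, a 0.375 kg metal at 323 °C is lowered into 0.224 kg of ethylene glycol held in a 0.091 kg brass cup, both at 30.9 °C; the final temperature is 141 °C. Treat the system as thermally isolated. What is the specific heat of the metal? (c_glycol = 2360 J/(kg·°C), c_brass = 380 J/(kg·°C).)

c ≈ 909 J/(kg·°C)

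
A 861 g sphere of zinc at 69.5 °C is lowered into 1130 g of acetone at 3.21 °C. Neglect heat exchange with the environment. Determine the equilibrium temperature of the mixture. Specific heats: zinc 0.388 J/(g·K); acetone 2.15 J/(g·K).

T_f ≈ 11.2 °C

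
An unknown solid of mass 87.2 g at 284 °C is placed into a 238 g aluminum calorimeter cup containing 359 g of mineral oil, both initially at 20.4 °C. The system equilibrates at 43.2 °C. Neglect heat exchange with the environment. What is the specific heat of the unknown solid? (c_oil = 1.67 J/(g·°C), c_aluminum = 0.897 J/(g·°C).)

c ≈ 0.883 J/(g·°C)

Let T be the final temperature. ΣQ_i = 0:
87.2·c·(43.2 − 284) + 359·1.67·(43.2 − 20.4) + 238·0.897·(43.2 − 20.4) = 0
-20998 c = -18537
c = -18537/-20998 ≈ 0.8828 J/(g·°C)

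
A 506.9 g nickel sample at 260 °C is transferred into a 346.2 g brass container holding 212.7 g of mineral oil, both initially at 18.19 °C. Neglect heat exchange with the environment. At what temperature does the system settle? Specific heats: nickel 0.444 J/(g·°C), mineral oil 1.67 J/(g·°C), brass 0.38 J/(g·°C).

T_f ≈ 94.6 °C

Conservation of energy gives ΣQ = 0:
506.9·0.444·(T − 260) + 212.7·1.67·(T − 18.19) + 346.2·0.38·(T − 18.19) = 0
711.83 T = 67371
T = 67371 / 711.83 = 94.6 °C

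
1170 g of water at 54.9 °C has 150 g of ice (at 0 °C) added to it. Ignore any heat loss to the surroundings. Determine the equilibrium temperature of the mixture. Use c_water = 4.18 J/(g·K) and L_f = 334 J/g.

T_f ≈ 39.6 °C

Conservation of energy gives ΣQ = 0:
fusion: m_ice L_f = 150×334 = 50100; warm the meltwater: 627 T; water cools: 1170×4.18×(T − 54.9) = 4890.6(T − 54.9)
5517.6 T = 268494 − 50100 = 218394
T ≈ 39.58 °C (positive, so assuming full melt was valid).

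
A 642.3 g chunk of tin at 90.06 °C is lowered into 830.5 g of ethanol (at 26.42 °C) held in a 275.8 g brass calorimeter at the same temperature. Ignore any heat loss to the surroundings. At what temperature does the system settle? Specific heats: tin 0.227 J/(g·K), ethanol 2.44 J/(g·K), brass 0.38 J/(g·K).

T_f ≈ 30.5 °C

T_f is the heat-capacity-weighted average of the initial temperatures:
T_f = (145.8·90.06 + 2026.4·26.42 + 104.8·26.42) / (145.8 + 2026.4 + 104.8)
    = 69438 / 2277 ≈ 30.49 °C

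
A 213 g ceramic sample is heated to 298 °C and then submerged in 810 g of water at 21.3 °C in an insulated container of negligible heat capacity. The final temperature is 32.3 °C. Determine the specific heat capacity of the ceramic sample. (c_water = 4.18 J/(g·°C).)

c ≈ 0.658 J/(g·°C)

Net heat exchanged in the isolated system is zero:
213·c·(32.3 − 298) + 810·4.18·(32.3 − 21.3) = 0
-56594 c = -37244
c = -37244/-56594 ≈ 0.6581 J/(g·°C)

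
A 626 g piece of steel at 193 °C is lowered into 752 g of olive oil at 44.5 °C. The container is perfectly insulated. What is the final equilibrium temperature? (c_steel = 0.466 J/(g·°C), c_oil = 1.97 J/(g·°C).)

Heat lost by the steel equals heat gained by the oil:
626*0.466*(193 − T) = 752*1.97*(T − 44.5)
291.72(193 − T) = 1481.4(T − 44.5)
1773.2 T = 122225  ⇒  T ≈ 68.93 °C

T_f ≈ 68.9 °C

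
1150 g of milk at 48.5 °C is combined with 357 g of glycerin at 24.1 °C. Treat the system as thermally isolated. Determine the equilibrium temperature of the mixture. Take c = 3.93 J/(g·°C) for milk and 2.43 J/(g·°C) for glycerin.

|Q_milk| = |Q_glycerin|:
1150*3.93*(48.5 − T) = 357*2.43*(T − 24.1)
4519.5(48.5 − T) = 867.51(T − 24.1)
5387 T = 240103  ⇒  T ≈ 44.57 °C

T_f ≈ 44.6 °C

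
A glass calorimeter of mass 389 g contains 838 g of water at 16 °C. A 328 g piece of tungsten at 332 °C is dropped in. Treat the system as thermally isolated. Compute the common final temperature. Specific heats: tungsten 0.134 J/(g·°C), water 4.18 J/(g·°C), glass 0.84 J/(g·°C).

T_f ≈ 19.6 °C

Heat gained plus heat lost sum to zero:
328*0.134*(T − 332) + 838*4.18*(T − 16) + 389*0.84*(T − 16) = 0
(43.95 + 3502.8 + 326.76) T = 43.95*332 + 3502.8*16 + 326.76*16
T = 75866/3873.6 ≈ 19.59 °C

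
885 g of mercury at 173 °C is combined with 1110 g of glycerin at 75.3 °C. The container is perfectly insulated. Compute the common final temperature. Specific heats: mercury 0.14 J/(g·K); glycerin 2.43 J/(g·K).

T_f = Σ m_i c_i T_i / Σ m_i c_i:
T_f = (123.9·173 + 2697.3·75.3) / (123.9 + 2697.3)
    = 224541 / 2821.2 ≈ 79.59 °C

T_f ≈ 79.6 °C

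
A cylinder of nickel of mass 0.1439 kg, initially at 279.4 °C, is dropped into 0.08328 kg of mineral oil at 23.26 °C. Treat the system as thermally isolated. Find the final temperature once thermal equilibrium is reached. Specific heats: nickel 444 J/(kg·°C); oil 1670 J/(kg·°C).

|Q_nickel| = |Q_oil|:
0.1439·444·(279.4 − T) = 0.08328·1670·(T − 23.26)
63.89(279.4 − T) = 139.08(T − 23.26)
202.97 T = 21086  ⇒  T ≈ 103.89 °C

T_f ≈ 103.9 °C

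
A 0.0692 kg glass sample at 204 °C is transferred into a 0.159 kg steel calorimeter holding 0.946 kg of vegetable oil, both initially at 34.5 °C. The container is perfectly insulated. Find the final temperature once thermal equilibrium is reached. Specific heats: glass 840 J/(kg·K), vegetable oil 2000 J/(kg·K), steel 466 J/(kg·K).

T_f ≈ 39.4 °C

Taking heat into each body as positive, Σ m c ΔT = 0:
0.0692*840*(T − 204) + 0.946*2000*(T − 34.5) + 0.159*466*(T − 34.5) = 0
58.13(T − 204) + 1892(T − 34.5) + 74.09(T − 34.5) = 0
2024.2 T = 79688
T = 79688 / 2024.2 = 39.4 °C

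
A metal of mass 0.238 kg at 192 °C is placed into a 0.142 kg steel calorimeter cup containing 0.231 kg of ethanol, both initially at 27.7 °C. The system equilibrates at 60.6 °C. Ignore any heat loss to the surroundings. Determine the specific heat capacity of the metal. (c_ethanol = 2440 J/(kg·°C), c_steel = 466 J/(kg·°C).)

c ≈ 663 J/(kg·°C)

Let T be the final temperature. ΣQ_i = 0:
0.238×c×(60.6 − 192) + 0.231×2440×(60.6 − 27.7) + 0.142×466×(60.6 − 27.7) = 0
-31.27 c = -20721
c = -20721/-31.27 ≈ 662.6 J/(kg·°C)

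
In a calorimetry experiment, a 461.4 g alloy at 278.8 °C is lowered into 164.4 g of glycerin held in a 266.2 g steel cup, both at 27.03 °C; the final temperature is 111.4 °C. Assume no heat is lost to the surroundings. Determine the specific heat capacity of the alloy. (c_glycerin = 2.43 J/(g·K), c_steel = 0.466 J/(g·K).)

c ≈ 0.572 J/(g·K)

Setting the total heat transfer to zero:
461.4·c·(111.4 − 278.8) + 164.4·2.43·(111.4 − 27.03) + 266.2·0.466·(111.4 − 27.03) = 0
-77238 c = -44171
c = -44171/-77238 ≈ 0.5719 J/(g·K)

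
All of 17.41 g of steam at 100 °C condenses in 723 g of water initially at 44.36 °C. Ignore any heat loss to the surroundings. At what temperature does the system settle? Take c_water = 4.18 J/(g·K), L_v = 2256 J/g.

Heat gained plus heat lost sum to zero:
steam→water at 100 °C releases m L_v = 17.41·2256 = 39277
  condensate cools 100→T: 17.41·4.18·(T − 100) = 72.77(T − 100)
  water warms: 723·4.18·(T − 44.36) = 3022.1(T − 44.36)
3094.9 T = 39277 + 7277.4 + 134062 = 180616
T ≈ 58.36 °C, under the boiling point, so the assumption holds.

T_f ≈ 58.4 °C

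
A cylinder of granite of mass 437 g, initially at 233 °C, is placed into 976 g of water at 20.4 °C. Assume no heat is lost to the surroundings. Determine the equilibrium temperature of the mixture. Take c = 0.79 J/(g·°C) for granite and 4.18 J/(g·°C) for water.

Setting the total heat transfer to zero:
437*0.79*(T − 233) + 976*4.18*(T − 20.4) = 0
4424.9 T = 163664
T = 163664/4424.9 ≈ 36.99 °C

T_f ≈ 37.0 °C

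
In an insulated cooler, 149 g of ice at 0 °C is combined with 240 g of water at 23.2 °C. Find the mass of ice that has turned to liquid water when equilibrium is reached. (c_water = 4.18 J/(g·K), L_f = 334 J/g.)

Heat available from the water dropping to 0 °C: 240×4.18×23.2 = 23274 J.
To melt every bit of ice: 149×334 = 49766 J.
23274 J < 49766 J, so only part of the ice melts and the system sits at 0 °C.
m_melted×334 = 23274  ⇒  m_melted ≈ 69.68 g.

m_melted ≈ 69.7 g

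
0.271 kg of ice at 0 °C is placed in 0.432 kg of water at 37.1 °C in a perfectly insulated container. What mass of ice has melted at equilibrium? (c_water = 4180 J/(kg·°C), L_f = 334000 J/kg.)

Cooling the water to 0 °C releases 0.432·4180·37.1 = 66994 J.
Fully melting the ice requires m_ice L_f = 0.271·334000 = 90514 J.
That's not enough to melt it all — equilibrium is at 0 °C with ice remaining.
m_melted·334000 = 66994  ⇒  m_melted ≈ 0.2006 kg.

m_melted ≈ 0.201 kg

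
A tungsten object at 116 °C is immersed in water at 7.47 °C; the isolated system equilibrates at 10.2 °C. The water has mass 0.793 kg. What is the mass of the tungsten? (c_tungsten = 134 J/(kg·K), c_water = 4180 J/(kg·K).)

Taking heat into each body as positive, Σ m c ΔT = 0:
m×134×(10.2 − 116) + 0.793×4180×(10.2 − 7.47) = 0
-14177 m = -9049.2
m = -9049.2/-14177 ≈ 0.6383 kg

m ≈ 0.638 kg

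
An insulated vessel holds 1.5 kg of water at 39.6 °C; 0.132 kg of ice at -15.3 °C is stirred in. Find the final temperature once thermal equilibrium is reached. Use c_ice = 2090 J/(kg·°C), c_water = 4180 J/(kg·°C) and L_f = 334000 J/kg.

T_f ≈ 29.3 °C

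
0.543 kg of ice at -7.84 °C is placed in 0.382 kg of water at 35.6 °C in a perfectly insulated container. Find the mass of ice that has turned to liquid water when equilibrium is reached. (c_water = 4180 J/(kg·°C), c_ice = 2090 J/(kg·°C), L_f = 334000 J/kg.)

Water can give up m c ΔT = 0.382×4180×35.6 = 56845 J before reaching 0 °C.
Of that, 0.543×2090×7.84 = 8897.4 J goes to bring the ice to 0 °C, leaving 47947 J.
To melt every bit of ice: 0.543×334000 = 181362 J.
Since 47947 < 181362 J, not all the ice melts; equilibrium is at 0 °C.
m_melt = 47947 / L_f = 0.1436 kg.

m_melted ≈ 0.144 kg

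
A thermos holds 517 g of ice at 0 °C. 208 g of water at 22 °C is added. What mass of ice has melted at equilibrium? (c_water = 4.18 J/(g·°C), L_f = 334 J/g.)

m_melted ≈ 57.3 g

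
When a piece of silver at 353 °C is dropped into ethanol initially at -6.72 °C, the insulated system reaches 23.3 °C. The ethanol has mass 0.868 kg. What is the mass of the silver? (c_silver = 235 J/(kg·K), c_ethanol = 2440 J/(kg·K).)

m ≈ 0.821 kg

Conservation of energy gives ΣQ = 0:
m×235×(23.3 − 353) + 0.868×2440×(23.3 − (-6.72)) = 0
-77480 m = -63580
m = -63580/-77480 ≈ 0.8206 kg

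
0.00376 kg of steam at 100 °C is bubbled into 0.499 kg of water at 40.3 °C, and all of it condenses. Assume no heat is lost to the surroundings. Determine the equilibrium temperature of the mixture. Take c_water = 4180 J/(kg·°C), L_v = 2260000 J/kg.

T_f ≈ 44.8 °C

Energy balance with sensible and latent terms:
steam→water at 100 °C releases m L_v = 0.00376·2260000 = 8497.6
  condensed water 100 °C→T: 15.72(T − 100)
  original water: 2085.8(T − 40.3)
2101.5 T = 8497.6 + 1571.7 + 84059 = 94128
T ≈ 44.79 °C (< 100 °C, so full condensation is consistent).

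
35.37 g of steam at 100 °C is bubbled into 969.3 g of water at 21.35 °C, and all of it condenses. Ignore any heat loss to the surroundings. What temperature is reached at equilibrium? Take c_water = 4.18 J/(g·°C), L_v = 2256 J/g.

Conservation of energy gives ΣQ = 0:
steam→water at 100 °C releases m L_v = 35.37×2256 = 79795; condensate cools 100→T: 35.37×4.18×(T − 100) = 147.85(T − 100); original water: 4051.7(T − 21.35)
4199.5 T = 79795 + 14785 + 86503 = 181083
T ≈ 43.12 °C, under the boiling point, so the assumption holds.

T_f ≈ 43.1 °C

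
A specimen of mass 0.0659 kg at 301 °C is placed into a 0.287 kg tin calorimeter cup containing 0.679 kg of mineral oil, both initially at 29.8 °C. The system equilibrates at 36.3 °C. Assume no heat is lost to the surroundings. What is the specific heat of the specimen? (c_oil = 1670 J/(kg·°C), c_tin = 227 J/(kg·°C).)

c ≈ 447 J/(kg·°C)

Setting the total heat transfer to zero:
0.0659·c·(36.3 − 301) + 0.679·1670·(36.3 − 29.8) + 0.287·227·(36.3 − 29.8) = 0
-17.44 c = -7794
c = -7794/-17.44 ≈ 446.8 J/(kg·°C)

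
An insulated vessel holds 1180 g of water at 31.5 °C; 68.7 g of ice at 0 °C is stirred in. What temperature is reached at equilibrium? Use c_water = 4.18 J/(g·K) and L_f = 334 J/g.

T_f ≈ 25.4 °C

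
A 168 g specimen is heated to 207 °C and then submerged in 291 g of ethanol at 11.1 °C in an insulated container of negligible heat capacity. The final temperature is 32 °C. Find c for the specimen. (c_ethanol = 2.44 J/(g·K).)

c ≈ 0.505 J/(g·K)

Taking heat into each body as positive, Σ m c ΔT = 0:
168·c·(32 − 207) + 291·2.44·(32 − 11.1) = 0
-29400 c = -14840
c = -14840/-29400 ≈ 0.5048 J/(g·K)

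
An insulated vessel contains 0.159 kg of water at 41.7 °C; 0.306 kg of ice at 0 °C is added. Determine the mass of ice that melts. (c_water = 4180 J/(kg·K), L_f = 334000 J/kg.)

m_melted ≈ 0.083 kg

Water can give up m c ΔT = 0.159×4180×41.7 = 27715 J before reaching 0 °C.
Fully melting the ice requires m_ice L_f = 0.306×334000 = 102204 J.
That's not enough to melt it all — equilibrium is at 0 °C with ice remaining.
m_melted×334000 = 27715  ⇒  m_melted ≈ 0.08298 kg.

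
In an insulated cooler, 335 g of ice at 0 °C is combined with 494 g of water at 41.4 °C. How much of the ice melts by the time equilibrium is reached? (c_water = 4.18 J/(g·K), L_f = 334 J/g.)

m_melted ≈ 256 g

Heat available from the water dropping to 0 °C: 494·4.18·41.4 = 85488 J.
Melting all 335 g of ice would need 335·334 = 111890 J.
85488 J < 111890 J, so only part of the ice melts and the system sits at 0 °C.
m_melted·334 = 85488  ⇒  m_melted ≈ 256 g.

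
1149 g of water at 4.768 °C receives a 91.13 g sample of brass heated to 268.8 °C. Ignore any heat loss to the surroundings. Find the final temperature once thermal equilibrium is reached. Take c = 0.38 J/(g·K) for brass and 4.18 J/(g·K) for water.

T_f ≈ 6.7 °C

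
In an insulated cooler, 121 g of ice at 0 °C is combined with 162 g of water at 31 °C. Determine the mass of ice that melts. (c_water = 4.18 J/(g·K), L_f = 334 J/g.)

Heat available from the water dropping to 0 °C: 162×4.18×31 = 20992 J.
To melt every bit of ice: 121×334 = 40414 J.
That's not enough to melt it all — equilibrium is at 0 °C with ice remaining.
Mass melted = 20992/334 ≈ 62.85 g.

m_melted ≈ 62.9 g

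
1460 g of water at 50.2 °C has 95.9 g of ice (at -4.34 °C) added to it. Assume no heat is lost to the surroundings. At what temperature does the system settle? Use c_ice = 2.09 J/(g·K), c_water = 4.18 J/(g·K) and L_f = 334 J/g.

Let T be the final temperature. ΣQ_i = 0:
ice -4.34→0 °C: 95.9×2.09×4.34 = 869.87; fusion: m_ice L_f = 95.9×334 = 32031; warm the meltwater: 400.86 T; water: 6102.8(T − 50.2)
6503.7 T = 306361 − 32900 = 273460
T ≈ 42.05 °C. Since T > 0 °C, the all-ice-melts assumption holds.

T_f ≈ 42.0 °C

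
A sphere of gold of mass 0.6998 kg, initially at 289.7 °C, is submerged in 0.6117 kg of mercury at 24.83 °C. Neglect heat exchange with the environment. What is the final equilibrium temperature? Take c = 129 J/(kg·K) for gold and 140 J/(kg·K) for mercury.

Net heat exchanged in the isolated system is zero:
0.6998*129*(T − 289.7) + 0.6117*140*(T − 24.83) = 0
(90.27 + 85.64) T = 90.27*289.7 + 85.64*24.83
T = 28279/175.91 ≈ 160.76 °C

T_f ≈ 160.8 °C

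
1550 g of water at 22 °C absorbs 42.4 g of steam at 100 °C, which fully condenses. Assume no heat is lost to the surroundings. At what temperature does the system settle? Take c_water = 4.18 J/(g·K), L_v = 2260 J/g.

T_f ≈ 38.5 °C

Energy balance with sensible and latent terms:
latent heat released on condensation: 42.4×2260 = 95824
  condensate cools 100→T: 42.4×4.18×(T − 100) = 177.23(T − 100)
  water warms: 1550×4.18×(T − 22) = 6479(T − 22)
6656.2 T = 95824 + 17723 + 142538 = 256085
T ≈ 38.47 °C — below 100 °C, confirming all the steam condensed.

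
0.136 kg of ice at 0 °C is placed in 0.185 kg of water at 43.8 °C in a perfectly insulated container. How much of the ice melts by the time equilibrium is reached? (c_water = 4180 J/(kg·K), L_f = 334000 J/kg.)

m_melted ≈ 0.101 kg

Heat available from the water dropping to 0 °C: 0.185×4180×43.8 = 33871 J.
Fully melting the ice requires m_ice L_f = 0.136×334000 = 45424 J.
Since 33871 < 45424 J, not all the ice melts; equilibrium is at 0 °C.
Mass melted = 33871/334000 ≈ 0.1014 kg.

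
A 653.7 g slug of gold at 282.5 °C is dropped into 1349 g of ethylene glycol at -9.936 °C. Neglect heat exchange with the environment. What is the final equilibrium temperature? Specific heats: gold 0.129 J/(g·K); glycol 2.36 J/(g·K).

T_f is the heat-capacity-weighted average of the initial temperatures:
T_f = (84.33·282.5 + 3183.6·(-9.936)) / (84.33 + 3183.6)
    = -7810.2 / 3268 ≈ -2.39 °C

T_f ≈ -2.4 °C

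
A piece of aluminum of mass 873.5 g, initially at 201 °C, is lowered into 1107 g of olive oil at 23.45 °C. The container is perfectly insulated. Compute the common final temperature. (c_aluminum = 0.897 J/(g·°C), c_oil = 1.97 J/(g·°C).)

T_f ≈ 70.4 °C

Energy conservation, ΣQ = 0:
873.5·0.897·(T − 201) + 1107·1.97·(T − 23.45) = 0
2964.3 T = 208629
T = 208629/2964.3 ≈ 70.38 °C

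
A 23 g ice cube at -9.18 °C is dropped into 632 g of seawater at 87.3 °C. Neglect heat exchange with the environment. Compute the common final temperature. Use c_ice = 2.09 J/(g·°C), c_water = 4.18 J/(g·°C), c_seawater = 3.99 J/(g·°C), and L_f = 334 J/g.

Let T be the final temperature. ΣQ_i = 0:
warm ice to 0 °C: 23·2.09·(0 − (-9.18)) = 441.28
  fusion: m_ice L_f = 23·334 = 7682
  meltwater 0→T: 23·4.18·T = 96.14 T
  seawater cools: 632·3.99·(T − 87.3) = 2521.7(T − 87.3)
2617.8 T = 220143 − 8123.3 = 212019
T ≈ 80.99 °C (positive, so assuming full melt was valid).

T_f ≈ 81.0 °C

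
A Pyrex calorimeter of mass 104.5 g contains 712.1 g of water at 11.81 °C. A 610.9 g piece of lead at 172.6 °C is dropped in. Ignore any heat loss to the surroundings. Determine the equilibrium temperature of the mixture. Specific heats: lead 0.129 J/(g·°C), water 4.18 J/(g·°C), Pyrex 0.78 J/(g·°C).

Let T be the final temperature. ΣQ_i = 0:
610.9*0.129*(T − 172.6) + 712.1*4.18*(T − 11.81) + 104.5*0.78*(T − 11.81) = 0
78.81(T − 172.6) + 2976.6(T − 11.81) + 81.51(T − 11.81) = 0
3136.9 T = 49718
T = 49718/3136.9 ≈ 15.85 °C

T_f ≈ 15.8 °C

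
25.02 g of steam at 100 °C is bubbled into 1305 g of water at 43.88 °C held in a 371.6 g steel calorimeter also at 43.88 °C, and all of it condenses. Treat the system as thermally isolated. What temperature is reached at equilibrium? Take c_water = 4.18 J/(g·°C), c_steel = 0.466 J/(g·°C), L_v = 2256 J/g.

Conservation of energy gives ΣQ = 0:
steam→water at 100 °C releases m L_v = 25.02×2256 = 56445; condensed water 100 °C→T: 104.58(T − 100); water warms: 1305×4.18×(T − 43.88) = 5454.9(T − 43.88); cup: 173.17(T − 43.88)
5732.6 T = 56445 + 10458 + 246960 = 313863
T ≈ 54.75 °C, under the boiling point, so the assumption holds.

T_f ≈ 54.8 °C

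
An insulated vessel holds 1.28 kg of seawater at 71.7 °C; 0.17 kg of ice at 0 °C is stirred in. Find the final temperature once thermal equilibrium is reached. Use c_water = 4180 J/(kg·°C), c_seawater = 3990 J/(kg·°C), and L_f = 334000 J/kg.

T_f ≈ 53.2 °C

Heat gained plus heat lost sum to zero:
latent heat to melt: 0.17×334000 = 56780; meltwater 0→T: 0.17×4180×T = 710.6 T; seawater cools: 1.28×3990×(T − 71.7) = 5107.2(T − 71.7)
5817.8 T = 366186 − 56780 = 309406
T ≈ 53.18 °C. Since T > 0 °C, the all-ice-melts assumption holds.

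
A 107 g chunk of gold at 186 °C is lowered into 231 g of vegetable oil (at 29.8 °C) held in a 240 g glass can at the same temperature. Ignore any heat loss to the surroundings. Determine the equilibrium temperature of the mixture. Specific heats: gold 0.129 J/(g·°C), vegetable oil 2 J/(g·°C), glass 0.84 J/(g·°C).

Energy conservation, ΣQ = 0:
107*0.129*(T − 186) + 231*2*(T − 29.8) + 240*0.84*(T − 29.8) = 0
13.8(T − 186) + 462(T − 29.8) + 201.6(T − 29.8) = 0
677.4 T = 22343
T = 22343 / 677.4 = 33 °C

T_f ≈ 33.0 °C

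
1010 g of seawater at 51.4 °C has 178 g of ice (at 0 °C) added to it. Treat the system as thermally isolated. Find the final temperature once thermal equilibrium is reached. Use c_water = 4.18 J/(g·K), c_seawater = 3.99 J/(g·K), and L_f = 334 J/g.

T_f ≈ 30.9 °C

Energy balance with sensible and latent terms:
latent heat to melt: 178×334 = 59452
  warm the meltwater: 744.04 T
  seawater: 4029.9(T − 51.4)
4773.9 T = 207137 − 59452 = 147685
T ≈ 30.94 °C (positive, so assuming full melt was valid).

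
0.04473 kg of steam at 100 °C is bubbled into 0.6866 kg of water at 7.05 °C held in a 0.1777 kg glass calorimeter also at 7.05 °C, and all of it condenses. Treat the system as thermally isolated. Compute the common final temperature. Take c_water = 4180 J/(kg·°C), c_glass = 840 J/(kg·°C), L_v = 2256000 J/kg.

Net heat exchanged in the isolated system is zero:
steam→water at 100 °C releases m L_v = 0.04473·2256000 = 100911; condensate cools 100→T: 0.04473·4180·(T − 100) = 186.97(T − 100); water warms: 0.6866·4180·(T − 7.05) = 2870(T − 7.05); cup: 149.27(T − 7.05)
3206.2 T = 100911 + 18697 + 21286 = 140894
T ≈ 43.94 °C — below 100 °C, confirming all the steam condensed.

T_f ≈ 43.9 °C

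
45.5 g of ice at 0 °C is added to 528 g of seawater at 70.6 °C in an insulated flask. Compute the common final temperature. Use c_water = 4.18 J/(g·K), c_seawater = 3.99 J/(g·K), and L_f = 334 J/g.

T_f ≈ 58.1 °C

Setting the total heat transfer to zero:
latent heat to melt: 45.5·334 = 15197
  warm the meltwater: 190.19 T
  seawater: 2106.7(T − 70.6)
2296.9 T = 148734 − 15197 = 133537
T ≈ 58.14 °C — above 0 °C, consistent with complete melting.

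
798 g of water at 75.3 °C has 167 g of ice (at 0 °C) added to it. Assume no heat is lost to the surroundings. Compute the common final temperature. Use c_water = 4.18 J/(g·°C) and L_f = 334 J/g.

Energy balance with sensible and latent terms:
latent heat to melt: 167×334 = 55778
  meltwater 0→T: 167×4.18×T = 698.06 T
  water: 3335.6(T − 75.3)
4033.7 T = 251174 − 55778 = 195396
T ≈ 48.44 °C (positive, so assuming full melt was valid).

T_f ≈ 48.4 °C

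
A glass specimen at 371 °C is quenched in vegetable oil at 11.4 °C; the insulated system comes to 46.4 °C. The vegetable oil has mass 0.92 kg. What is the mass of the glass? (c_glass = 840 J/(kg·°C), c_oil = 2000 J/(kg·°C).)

m ≈ 0.236 kg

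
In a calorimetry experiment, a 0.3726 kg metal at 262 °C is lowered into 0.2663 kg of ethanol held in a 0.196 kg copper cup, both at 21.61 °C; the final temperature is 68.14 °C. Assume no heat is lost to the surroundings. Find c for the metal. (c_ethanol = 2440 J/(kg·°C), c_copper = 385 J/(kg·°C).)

Net heat exchanged in the isolated system is zero:
0.3726×c×(68.14 − 262) + 0.2663×2440×(68.14 − 21.61) + 0.196×385×(68.14 − 21.61) = 0
-72.23 c = -33745
c = -33745/-72.23 ≈ 467.2 J/(kg·°C)

c ≈ 467 J/(kg·°C)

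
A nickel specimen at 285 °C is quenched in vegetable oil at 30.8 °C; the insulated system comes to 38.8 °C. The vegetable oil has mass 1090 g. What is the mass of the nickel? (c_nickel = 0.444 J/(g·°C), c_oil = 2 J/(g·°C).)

m ≈ 160 g

|Q_nickel| = |Q_oil|:
m×0.444×(285 − 38.8) = 1090×2×(38.8 − 30.8)
109.31 m = 17440  ⇒  m ≈ 159.5 g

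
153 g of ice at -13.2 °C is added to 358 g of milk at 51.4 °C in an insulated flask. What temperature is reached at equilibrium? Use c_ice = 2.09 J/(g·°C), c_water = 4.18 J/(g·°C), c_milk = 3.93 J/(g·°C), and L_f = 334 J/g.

T_f ≈ 8.3 °C

Energy conservation, ΣQ = 0:
warm ice to 0 °C: 153·2.09·(0 − (-13.2)) = 4221
  fusion: m_ice L_f = 153·334 = 51102
  meltwater 0→T: 153·4.18·T = 639.54 T
  milk cools: 358·3.93·(T − 51.4) = 1406.9(T − 51.4)
2046.5 T = 72317 − 55323 = 16994
T ≈ 8.30 °C — above 0 °C, consistent with complete melting.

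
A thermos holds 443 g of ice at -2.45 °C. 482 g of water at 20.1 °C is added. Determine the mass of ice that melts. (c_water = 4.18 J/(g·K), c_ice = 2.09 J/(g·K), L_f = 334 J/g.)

Water can give up m c ΔT = 482×4.18×20.1 = 40497 J before reaching 0 °C.
Warming the ice to 0 °C takes 443×2.09×2.45 = 2268.4 J, leaving 38228 J for melting.
Melting all 443 g of ice would need 443×334 = 147962 J.
Since 38228 < 147962 J, not all the ice melts; equilibrium is at 0 °C.
Mass melted = 38228/334 ≈ 114.5 g.

m_melted ≈ 114 g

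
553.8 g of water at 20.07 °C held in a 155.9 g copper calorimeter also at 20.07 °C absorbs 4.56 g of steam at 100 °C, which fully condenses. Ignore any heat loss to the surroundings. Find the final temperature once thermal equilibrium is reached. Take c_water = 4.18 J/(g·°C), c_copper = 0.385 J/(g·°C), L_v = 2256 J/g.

T_f ≈ 25.0 °C

Energy conservation, ΣQ = 0:
condense steam: −4.56·2256 = −10287
  condensate cools 100→T: 4.56·4.18·(T − 100) = 19.06(T − 100)
  water warms: 553.8·4.18·(T − 20.07) = 2314.9(T − 20.07)
  copper cup: 155.9·0.385·(T − 20.07) = 60.02(T − 20.07)
2394 T = 10287 + 1906.1 + 47664 = 59858
T ≈ 25.00 °C, under the boiling point, so the assumption holds.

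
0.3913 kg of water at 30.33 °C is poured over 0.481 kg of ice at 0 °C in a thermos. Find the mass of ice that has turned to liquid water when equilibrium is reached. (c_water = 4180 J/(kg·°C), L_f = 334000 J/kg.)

Cooling the water to 0 °C releases 0.3913×4180×30.33 = 49609 J.
To melt every bit of ice: 0.481×334000 = 160654 J.
49609 J < 160654 J, so only part of the ice melts and the system sits at 0 °C.
Mass melted = 49609/334000 ≈ 0.1485 kg.

m_melted ≈ 0.149 kg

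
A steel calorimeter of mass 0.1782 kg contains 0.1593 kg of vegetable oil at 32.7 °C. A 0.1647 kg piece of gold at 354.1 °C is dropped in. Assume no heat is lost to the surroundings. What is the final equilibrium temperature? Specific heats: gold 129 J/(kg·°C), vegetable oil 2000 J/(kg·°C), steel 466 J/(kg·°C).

T_f ≈ 48.8 °C

T_f = Σ m_i c_i T_i / Σ m_i c_i:
T_f = (21.25×354.1 + 318.6×32.7 + 83.04×32.7) / (21.25 + 318.6 + 83.04)
    = 20657 / 422.89 ≈ 48.85 °C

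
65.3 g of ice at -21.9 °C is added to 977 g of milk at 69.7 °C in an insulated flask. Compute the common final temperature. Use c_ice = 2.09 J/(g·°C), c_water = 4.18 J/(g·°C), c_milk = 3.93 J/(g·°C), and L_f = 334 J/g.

T_f ≈ 59.0 °C

Let T be the final temperature. ΣQ_i = 0:
warm ice to 0 °C: 65.3×2.09×(0 − (-21.9)) = 2988.8
  fusion: m_ice L_f = 65.3×334 = 21810
  warm the meltwater: 272.95 T
  milk cools: 977×3.93×(T − 69.7) = 3839.6(T − 69.7)
4112.6 T = 267621 − 24799 = 242822
T ≈ 59.04 °C (positive, so assuming full melt was valid).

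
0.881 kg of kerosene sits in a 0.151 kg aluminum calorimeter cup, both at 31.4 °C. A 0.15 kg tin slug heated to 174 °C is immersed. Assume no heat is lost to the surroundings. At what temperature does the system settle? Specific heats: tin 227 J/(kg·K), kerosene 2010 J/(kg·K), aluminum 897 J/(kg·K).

T_f ≈ 33.9 °C

Energy conservation, ΣQ = 0:
0.15*227*(T − 174) + 0.881*2010*(T − 31.4) + 0.151*897*(T − 31.4) = 0
1940.3 T = 65781
T = 65781/1940.3 ≈ 33.90 °C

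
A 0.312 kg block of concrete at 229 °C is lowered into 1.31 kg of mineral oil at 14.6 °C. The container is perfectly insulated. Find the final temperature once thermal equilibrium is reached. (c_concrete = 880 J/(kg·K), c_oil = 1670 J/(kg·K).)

T_f ≈ 38.5 °C

Taking heat into each body as positive, Σ m c ΔT = 0:
0.312·880·(T − 229) + 1.31·1670·(T − 14.6) = 0
2462.3 T = 94815
T ≈ 38.51 °C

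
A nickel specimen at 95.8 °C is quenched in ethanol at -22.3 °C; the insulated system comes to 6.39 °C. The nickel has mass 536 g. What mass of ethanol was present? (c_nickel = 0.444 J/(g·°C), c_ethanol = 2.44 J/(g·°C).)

Net heat exchanged in the isolated system is zero:
536·0.444·(6.39 − 95.8) + m·2.44·(6.39 − (-22.3)) = 0
70 m = 21278
m = 21278/70 ≈ 304 g

m ≈ 304 g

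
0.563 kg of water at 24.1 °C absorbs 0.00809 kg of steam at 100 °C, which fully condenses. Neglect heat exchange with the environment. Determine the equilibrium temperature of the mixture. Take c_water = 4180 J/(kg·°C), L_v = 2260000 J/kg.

Net heat exchanged in the isolated system is zero:
condense steam: −0.00809·2260000 = −18283
  condensate cools 100→T: 0.00809·4180·(T − 100) = 33.82(T − 100)
  water warms: 0.563·4180·(T − 24.1) = 2353.3(T − 24.1)
2387.2 T = 18283 + 3381.6 + 56715 = 78381
T ≈ 32.83 °C — below 100 °C, confirming all the steam condensed.

T_f ≈ 32.8 °C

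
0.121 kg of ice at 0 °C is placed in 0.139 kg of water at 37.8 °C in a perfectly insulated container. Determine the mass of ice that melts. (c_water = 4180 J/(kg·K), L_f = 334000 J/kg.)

m_melted ≈ 0.0658 kg

Heat available from the water dropping to 0 °C: 0.139×4180×37.8 = 21963 J.
Melting all 0.121 kg of ice would need 0.121×334000 = 40414 J.
Since 21963 < 40414 J, not all the ice melts; equilibrium is at 0 °C.
m_melt = 21963 / L_f = 0.06576 kg.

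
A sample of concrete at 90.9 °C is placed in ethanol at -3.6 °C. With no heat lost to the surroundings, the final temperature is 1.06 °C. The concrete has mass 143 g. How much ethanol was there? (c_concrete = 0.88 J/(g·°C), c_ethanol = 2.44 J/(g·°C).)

m ≈ 994 g

Net heat exchanged in the isolated system is zero:
143×0.88×(1.06 − 90.9) + m×2.44×(1.06 − (-3.6)) = 0
11.37 m = 11305
m = 11305/11.37 ≈ 994.3 g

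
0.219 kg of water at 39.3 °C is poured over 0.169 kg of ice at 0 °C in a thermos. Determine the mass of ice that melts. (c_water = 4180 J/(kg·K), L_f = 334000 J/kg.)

m_melted ≈ 0.108 kg

Cooling the water to 0 °C releases 0.219×4180×39.3 = 35976 J.
Fully melting the ice requires m_ice L_f = 0.169×334000 = 56446 J.
Since 35976 < 56446 J, not all the ice melts; equilibrium is at 0 °C.
m_melt = 35976 / L_f = 0.1077 kg.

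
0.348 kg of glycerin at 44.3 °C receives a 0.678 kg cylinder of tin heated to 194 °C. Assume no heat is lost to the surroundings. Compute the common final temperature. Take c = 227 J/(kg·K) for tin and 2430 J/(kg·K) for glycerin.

|Q_tin| = |Q_glycerin|:
0.678*227*(194 − T) = 0.348*2430*(T − 44.3)
153.91(194 − T) = 845.64(T − 44.3)
999.55 T = 67320  ⇒  T ≈ 67.35 °C

T_f ≈ 67.4 °C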